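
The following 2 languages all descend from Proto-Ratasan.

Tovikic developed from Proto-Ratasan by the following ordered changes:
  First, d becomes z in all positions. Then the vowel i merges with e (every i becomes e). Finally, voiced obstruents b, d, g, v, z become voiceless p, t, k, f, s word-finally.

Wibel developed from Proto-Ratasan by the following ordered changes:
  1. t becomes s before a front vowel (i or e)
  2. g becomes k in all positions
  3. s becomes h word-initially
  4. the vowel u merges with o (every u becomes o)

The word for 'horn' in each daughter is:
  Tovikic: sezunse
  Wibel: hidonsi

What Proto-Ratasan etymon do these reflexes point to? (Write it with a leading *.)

Position 3: Tovikic has z, Wibel has d. Wibel preserves d here (none of its changes turn any other segment into d), so the proto-segment is *d.
Position 7: Tovikic has e, Wibel has i. Wibel preserves i here (none of its changes turn any other segment into i), so the proto-segment is *i.
Position 1: Tovikic has s, Wibel has h. Taking the neighbouring segments as reconstructed: Tovikic s can only go back to *s; Wibel h could go back to *t or *s or *h — the one source consistent with every daughter is *s.
Verify the candidate proto-form against each daughter:
Tovikic: start from *sidunsi.
  rule 1 (unconditioned shift): sidunsi → sizunsi
  rule 2 (vowel merger): sizunsi → sezunse
  rule 3: no change — sezunse
  ⇒ Tovikic sezunse
Wibel: start from *sidunsi.
  rule 1: no change — sidunsi
  rule 2: no change — sidunsi
  rule 3 (debuccalisation): sidunsi → hidunsi
  rule 4 (vowel merger): hidunsi → hidonsi
  ⇒ Wibel hidonsi
*sidunsi is the unique common source.

*sidunsi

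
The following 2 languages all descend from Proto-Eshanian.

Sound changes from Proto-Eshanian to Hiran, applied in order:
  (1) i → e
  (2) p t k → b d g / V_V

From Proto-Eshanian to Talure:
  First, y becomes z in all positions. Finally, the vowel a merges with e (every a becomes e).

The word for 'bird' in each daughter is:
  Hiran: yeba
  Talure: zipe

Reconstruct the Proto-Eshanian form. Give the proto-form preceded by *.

*yipa

Position 3: Hiran has b, Talure has p. Talure preserves p here (none of its changes turn any other segment into p), so the proto-segment is *p.
Position 1: Hiran has y, Talure has z. Hiran preserves y here (none of its changes turn any other segment into y), so the proto-segment is *y.
Position 2: Hiran has e, Talure has i. Talure preserves i here (none of its changes turn any other segment into i), so the proto-segment is *i.
Continuing position by position gives *yipa; check it forward:
Hiran: *yipa > yepa > yeba  (by vowel merger, intervocalic voicing)
Talure: start from *yipa.
  rule 1 (unconditioned shift): yipa → zipa
  rule 2 (vowel merger): zipa → zipe
  ⇒ Talure zipe
Only *yipa yields all of Hiran yeba, Talure zipe.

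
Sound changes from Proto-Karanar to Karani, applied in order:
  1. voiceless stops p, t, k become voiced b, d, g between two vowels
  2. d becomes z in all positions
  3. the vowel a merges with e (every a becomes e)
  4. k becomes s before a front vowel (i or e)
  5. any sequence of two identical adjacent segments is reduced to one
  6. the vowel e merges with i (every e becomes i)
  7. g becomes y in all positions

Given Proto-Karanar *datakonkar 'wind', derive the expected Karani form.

ziziyonsir

Karani: *datakonkar > dadagonkar > zazagonkar > zezegonker > zezegonser > zizigonsir > ziziyonsir  (by intervocalic voicing, unconditioned shift, vowel merger, palatalisation, vowel merger, unconditioned shift)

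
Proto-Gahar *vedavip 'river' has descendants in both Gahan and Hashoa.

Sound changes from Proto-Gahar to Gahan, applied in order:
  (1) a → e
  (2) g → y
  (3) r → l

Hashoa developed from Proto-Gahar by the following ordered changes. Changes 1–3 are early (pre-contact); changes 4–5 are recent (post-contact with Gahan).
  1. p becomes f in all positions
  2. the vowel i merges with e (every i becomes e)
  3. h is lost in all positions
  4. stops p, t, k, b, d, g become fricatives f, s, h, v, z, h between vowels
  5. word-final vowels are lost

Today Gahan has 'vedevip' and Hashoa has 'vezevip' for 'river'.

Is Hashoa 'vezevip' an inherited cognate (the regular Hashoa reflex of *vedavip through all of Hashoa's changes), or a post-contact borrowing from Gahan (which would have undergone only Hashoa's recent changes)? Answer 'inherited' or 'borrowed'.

borrowed

If inherited, *vedavip would pass through all of Hashoa's changes:
Hashoa: *vedavip > vedavif > vedavef > vezavef  (by unconditioned shift, vowel merger, intervocalic lenition)
If borrowed from Gahan 'vedevip' after the early changes, it would undergo only the recent ones:
  rule 4 (intervocalic lenition): vedevip → vezevip
  rule 5 (apocope): no change (vezevip)
  ⇒ as a loan: vezevip
Hashoa 'vezevip' matches the loan outcome 'vezevip', not the inherited 'vezavef' — it skipped the early Hashoa changes, so it was borrowed from Gahan.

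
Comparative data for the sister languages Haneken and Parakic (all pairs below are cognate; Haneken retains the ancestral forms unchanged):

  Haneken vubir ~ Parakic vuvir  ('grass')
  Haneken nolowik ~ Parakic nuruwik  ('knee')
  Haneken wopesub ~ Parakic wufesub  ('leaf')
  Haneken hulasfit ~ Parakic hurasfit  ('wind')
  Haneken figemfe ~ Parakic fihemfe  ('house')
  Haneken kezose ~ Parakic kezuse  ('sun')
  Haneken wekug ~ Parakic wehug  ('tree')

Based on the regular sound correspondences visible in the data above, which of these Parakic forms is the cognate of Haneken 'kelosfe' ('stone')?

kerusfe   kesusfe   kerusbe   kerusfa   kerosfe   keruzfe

kerusfe

nolowik ~ nuruwik — Haneken l corresponds to Parakic r between vowels (before a back vowel).
nolowik ~ nuruwik, kezose ~ kezuse — Haneken o corresponds to Parakic u after a consonant, before a consonant other than r, m, n, p, b, f, v.
Applying these to Haneken 'kelosfe':
  kelosfe → kerosfe   (l→r between vowels (before a back vowel))
  kerosfe → kerusfe   (o→u after a consonant, before a consonant other than r, m, n, p, b, f, v)
So the Parakic cognate is 'kerusfe'.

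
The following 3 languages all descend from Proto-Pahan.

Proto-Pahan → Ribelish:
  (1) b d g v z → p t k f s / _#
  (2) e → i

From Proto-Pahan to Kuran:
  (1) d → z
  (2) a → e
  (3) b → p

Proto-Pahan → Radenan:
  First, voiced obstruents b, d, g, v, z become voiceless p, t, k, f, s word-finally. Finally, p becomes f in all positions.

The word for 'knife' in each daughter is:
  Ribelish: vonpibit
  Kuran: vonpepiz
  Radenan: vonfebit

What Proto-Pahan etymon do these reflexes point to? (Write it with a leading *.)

Position 6: Ribelish has b, Kuran has p, Radenan has b. Ribelish preserves b here (none of its changes turn any other segment into b), so the proto-segment is *b.
Position 8: Ribelish has t, Kuran has z, Radenan has t. Taking the neighbouring segments as reconstructed: Ribelish t could go back to *t or *d; Kuran z could go back to *d or *z; Radenan t could go back to *t or *d — the one source consistent with every daughter is *d.
Position 5: Ribelish has i, Kuran has e, Radenan has e. Radenan preserves e here (none of its changes turn any other segment into e), so the proto-segment is *e.
Verify the candidate proto-form against each daughter:
Ribelish: start from *vonpebid.
  rule 1 (final devoicing): vonpebid → vonpebit
  rule 2 (vowel merger): vonpebit → vonpibit
  ⇒ Ribelish vonpibit
Kuran: *vonpebid > vonpebiz > vonpepiz  (by unconditioned shift, unconditioned shift)
Radenan: start from *vonpebid.
  rule 1 (final devoicing): vonpebid → vonpebit
  rule 2 (unconditioned shift): vonpebit → vonfebit
  ⇒ Radenan vonfebit
Only *vonpebid yields all of Ribelish vonpibit, Kuran vonpepiz, Radenan vonfebit.

*vonpebid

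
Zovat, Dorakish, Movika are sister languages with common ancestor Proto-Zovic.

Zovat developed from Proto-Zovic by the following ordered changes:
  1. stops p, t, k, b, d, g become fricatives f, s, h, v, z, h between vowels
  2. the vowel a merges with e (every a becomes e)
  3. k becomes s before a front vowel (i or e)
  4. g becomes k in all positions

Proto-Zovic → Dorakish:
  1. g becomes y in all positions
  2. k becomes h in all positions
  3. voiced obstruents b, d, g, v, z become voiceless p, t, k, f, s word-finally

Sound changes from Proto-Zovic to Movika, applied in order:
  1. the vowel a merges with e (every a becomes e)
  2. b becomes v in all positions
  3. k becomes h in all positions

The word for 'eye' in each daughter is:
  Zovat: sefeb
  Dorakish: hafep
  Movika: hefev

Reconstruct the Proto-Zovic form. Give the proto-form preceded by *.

Position 2: Zovat has e, Dorakish has a, Movika has e. Dorakish preserves a here (none of its changes turn any other segment into a), so the proto-segment is *a.
Position 1: Zovat has s, Dorakish has h, Movika has h. Taking the neighbouring segments as reconstructed: Zovat s could go back to *k or *s; Dorakish h could go back to *k or *h; Movika h could go back to *k or *h — the one source consistent with every daughter is *k.
Position 5: Zovat has b, Dorakish has p, Movika has v. Zovat preserves b here (none of its changes turn any other segment into b), so the proto-segment is *b.
Continuing position by position gives *kafeb; check it forward:
Zovat: start from *kafeb.
  rule 1: no change — kafeb
  rule 2 (vowel merger): kafeb → kefeb
  rule 3 (palatalisation): kefeb → sefeb
  rule 4: no change — sefeb
  ⇒ Zovat sefeb
Dorakish: *kafeb
  kafeb (rule 1 does not apply)
  kafeb → hafeb   [unconditioned shift]
  hafeb → hafep   [final devoicing]
  giving Dorakish hafep.
Movika: start from *kafeb.
  rule 1 (vowel merger): kafeb → kefeb
  rule 2 (unconditioned shift): kefeb → kefev
  rule 3 (unconditioned shift): kefev → hefev
  ⇒ Movika hefev
Only *kafeb yields all of Zovat sefeb, Dorakish hafep, Movika hefev.

*kafeb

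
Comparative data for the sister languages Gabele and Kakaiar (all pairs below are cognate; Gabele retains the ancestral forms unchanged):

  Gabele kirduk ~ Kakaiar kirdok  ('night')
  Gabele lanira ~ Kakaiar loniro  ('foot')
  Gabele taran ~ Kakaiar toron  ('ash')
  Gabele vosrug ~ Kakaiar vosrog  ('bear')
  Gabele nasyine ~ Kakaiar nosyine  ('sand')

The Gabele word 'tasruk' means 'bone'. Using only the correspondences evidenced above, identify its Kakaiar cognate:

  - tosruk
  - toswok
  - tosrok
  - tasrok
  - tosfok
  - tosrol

nasyine ~ nosyine — Gabele a corresponds to Kakaiar o after a consonant, before a consonant other than r, m, n, p, b, f, v.
kirduk ~ kirdok, vosrug ~ vosrog — Gabele u corresponds to Kakaiar o after a consonant, before a consonant other than r, m, n, p, b, f, v.
Applying these to Gabele 'tasruk':
  tasruk → tosruk   (a→o after a consonant, before a consonant other than r, m, n, p, b, f, v)
  tosruk → tosrok   (u→o after a consonant, before a consonant other than r, m, n, p, b, f, v)
So the Kakaiar cognate is 'tosrok'.

tosrok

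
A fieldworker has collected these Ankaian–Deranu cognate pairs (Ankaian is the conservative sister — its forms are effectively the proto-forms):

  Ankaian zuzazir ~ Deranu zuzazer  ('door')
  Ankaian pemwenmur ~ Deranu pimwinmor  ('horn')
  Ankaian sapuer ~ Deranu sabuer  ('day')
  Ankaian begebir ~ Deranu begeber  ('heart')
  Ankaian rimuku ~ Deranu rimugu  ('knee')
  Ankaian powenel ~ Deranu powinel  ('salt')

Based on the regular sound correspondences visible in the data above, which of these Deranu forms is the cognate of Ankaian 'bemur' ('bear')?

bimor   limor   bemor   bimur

bimor

pemwenmur ~ pimwinmor — Ankaian e corresponds to Deranu i after a consonant, before a nasal.
pemwenmur ~ pimwinmor — Ankaian u corresponds to Deranu o after a consonant, before r.
Applying these to Ankaian 'bemur':
  bemur → bimur   (e→i after a consonant, before a nasal)
  bimur → bimor   (u→o after a consonant, before r)
So the Deranu cognate is 'bimor'.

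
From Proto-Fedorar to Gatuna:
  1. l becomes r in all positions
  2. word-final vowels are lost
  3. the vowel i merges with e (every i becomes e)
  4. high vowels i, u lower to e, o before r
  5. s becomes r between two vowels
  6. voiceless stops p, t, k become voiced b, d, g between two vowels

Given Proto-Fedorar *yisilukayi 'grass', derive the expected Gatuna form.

yererugay

Gatuna: start from *yisilukayi.
  rule 1 (unconditioned shift): yisilukayi → yisirukayi
  rule 2 (apocope): yisirukayi → yisirukay
  rule 3 (vowel merger): yisirukay → yeserukay
  rule 4: no change — yeserukay
  rule 5 (rhotacism): yeserukay → yererukay
  rule 6 (intervocalic voicing): yererukay → yererugay
  ⇒ Gatuna yererugay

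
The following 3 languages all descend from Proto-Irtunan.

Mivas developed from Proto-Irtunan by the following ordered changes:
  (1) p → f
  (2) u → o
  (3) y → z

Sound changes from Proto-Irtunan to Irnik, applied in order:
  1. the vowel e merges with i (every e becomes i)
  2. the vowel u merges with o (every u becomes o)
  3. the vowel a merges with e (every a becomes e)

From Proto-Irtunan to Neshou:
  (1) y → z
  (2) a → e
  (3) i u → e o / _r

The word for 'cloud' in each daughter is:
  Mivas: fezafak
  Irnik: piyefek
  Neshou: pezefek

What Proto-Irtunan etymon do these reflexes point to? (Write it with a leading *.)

Position 6: Mivas has a, Irnik has e, Neshou has e. Mivas preserves a here (none of its changes turn any other segment into a), so the proto-segment is *a.
Position 4: Mivas has a, Irnik has e, Neshou has e. Mivas preserves a here (none of its changes turn any other segment into a), so the proto-segment is *a.
Continuing position by position gives *peyafak; check it forward:
Mivas: *peyafak
  peyafak → feyafak   [unconditioned shift]
  feyafak (rule 2 does not apply)
  feyafak → fezafak   [unconditioned shift]
  giving Mivas fezafak.
Irnik: start from *peyafak.
  rule 1 (vowel merger): peyafak → piyafak
  rule 2: no change — piyafak
  rule 3 (vowel merger): piyafak → piyefek
  ⇒ Irnik piyefek
Neshou: start from *peyafak.
  rule 1 (unconditioned shift): peyafak → pezafak
  rule 2 (vowel merger): pezafak → pezefek
  rule 3: no change — pezefek
  ⇒ Neshou pezefek
No other proto-form is consistent with every reflex, so the reconstruction is *peyafak.

*peyafak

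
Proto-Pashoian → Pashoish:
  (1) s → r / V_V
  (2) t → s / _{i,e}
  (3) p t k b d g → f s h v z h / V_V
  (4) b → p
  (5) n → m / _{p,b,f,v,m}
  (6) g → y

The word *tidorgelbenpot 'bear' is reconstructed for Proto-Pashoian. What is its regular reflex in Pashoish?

Pashoish: start from *tidorgelbenpot.
  rule 1: no change — tidorgelbenpot
  rule 2 (palatalisation): tidorgelbenpot → sidorgelbenpot
  rule 3 (intervocalic lenition): sidorgelbenpot → sizorgelbenpot
  rule 4 (unconditioned shift): sizorgelbenpot → sizorgelpenpot
  rule 5 (nasal place assimilation): sizorgelpenpot → sizorgelpempot
  rule 6 (unconditioned shift): sizorgelpempot → sizoryelpempot
  ⇒ Pashoish sizoryelpempot

sizoryelpempot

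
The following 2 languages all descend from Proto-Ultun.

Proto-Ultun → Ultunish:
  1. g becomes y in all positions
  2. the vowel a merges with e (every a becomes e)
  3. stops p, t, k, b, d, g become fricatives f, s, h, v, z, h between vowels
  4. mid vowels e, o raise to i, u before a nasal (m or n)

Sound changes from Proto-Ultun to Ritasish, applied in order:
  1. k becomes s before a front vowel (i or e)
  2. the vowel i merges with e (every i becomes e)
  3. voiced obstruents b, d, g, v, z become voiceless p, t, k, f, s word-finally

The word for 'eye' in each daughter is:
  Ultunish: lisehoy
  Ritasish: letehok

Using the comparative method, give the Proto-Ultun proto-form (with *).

*litehog

Position 7: Ultunish has y, Ritasish has k. Taking the neighbouring segments as reconstructed: Ultunish y could go back to *g or *y; Ritasish k could go back to *k or *g — the one source consistent with every daughter is *g.
Position 3: Ultunish has s, Ritasish has t. Taking the neighbouring segments as reconstructed: Ultunish s could go back to *t or *s; Ritasish t can only go back to *t — the one source consistent with every daughter is *t.
Continuing position by position gives *litehog; check it forward:
Ultunish: *litehog > litehoy > lisehoy  (by unconditioned shift, intervocalic lenition)
Ritasish: *litehog
  litehog (rule 1 does not apply)
  litehog → letehog   [vowel merger]
  letehog → letehok   [final devoicing]
  giving Ritasish letehok.
No other proto-form is consistent with every reflex, so the reconstruction is *litehog.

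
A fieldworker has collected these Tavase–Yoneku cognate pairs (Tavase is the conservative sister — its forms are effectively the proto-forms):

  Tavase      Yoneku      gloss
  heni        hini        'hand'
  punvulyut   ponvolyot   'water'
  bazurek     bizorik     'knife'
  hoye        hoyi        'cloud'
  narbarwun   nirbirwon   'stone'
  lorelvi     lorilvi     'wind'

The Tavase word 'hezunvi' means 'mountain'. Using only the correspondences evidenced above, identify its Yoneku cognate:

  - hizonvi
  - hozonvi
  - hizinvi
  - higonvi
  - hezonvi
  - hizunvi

bazurek ~ bizorik, lorelvi ~ lorilvi — Tavase e corresponds to Yoneku i after a consonant, before a consonant other than r, m, n, p, b, f, v.
punvulyut ~ ponvolyot, narbarwun ~ nirbirwon — Tavase u corresponds to Yoneku o after a consonant, before a nasal.
Applying these to Tavase 'hezunvi':
  hezunvi → hizunvi   (e→i after a consonant, before a consonant other than r, m, n, p, b, f, v)
  hizunvi → hizonvi   (u→o after a consonant, before a nasal)
So the Yoneku cognate is 'hizonvi'.

hizonvi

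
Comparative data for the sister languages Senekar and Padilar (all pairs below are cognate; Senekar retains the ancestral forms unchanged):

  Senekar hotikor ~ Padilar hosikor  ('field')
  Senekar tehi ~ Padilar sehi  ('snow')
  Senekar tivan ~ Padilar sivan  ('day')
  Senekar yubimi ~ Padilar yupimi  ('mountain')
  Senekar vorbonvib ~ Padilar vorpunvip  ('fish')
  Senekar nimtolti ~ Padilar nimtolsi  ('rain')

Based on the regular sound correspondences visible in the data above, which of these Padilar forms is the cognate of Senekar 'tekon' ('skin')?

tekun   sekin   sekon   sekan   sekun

sekun

tehi ~ sehi — Senekar t corresponds to Padilar s word-initially before a front vowel.
vorbonvib ~ vorpunvip — Senekar o corresponds to Padilar u after a consonant, before a nasal.
Applying these to Senekar 'tekon':
  tekon → sekon   (t→s word-initially before a front vowel)
  sekon → sekun   (o→u after a consonant, before a nasal)
So the Padilar cognate is 'sekun'.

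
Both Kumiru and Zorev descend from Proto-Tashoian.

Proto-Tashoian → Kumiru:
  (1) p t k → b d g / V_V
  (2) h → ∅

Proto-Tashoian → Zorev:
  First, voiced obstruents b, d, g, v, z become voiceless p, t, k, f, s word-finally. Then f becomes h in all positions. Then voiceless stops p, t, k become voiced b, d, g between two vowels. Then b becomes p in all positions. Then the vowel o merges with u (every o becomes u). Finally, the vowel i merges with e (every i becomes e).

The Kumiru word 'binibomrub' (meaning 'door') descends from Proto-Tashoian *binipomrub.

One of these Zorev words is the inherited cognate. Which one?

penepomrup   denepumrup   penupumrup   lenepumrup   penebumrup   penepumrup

Zorev: start from *binipomrub.
  rule 1 (final devoicing): binipomrub → binipomrup
  rule 2: no change — binipomrup
  rule 3 (intervocalic voicing): binipomrup → binibomrup
  rule 4 (unconditioned shift): binibomrup → pinipomrup
  rule 5 (vowel merger): pinipomrup → pinipumrup
  rule 6 (vowel merger): pinipumrup → penepumrup
  ⇒ Zorev penepumrup

penepumrup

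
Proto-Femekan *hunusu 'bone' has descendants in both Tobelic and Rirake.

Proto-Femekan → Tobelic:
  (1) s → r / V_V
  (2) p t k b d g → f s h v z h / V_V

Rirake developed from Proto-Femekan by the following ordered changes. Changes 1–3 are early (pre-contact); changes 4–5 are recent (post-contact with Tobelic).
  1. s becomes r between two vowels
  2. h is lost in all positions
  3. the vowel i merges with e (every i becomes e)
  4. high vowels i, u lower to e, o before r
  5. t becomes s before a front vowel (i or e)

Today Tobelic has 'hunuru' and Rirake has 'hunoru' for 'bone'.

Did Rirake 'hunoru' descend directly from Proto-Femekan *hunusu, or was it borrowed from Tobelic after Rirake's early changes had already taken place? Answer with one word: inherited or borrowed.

If inherited, *hunusu would pass through all of Rirake's changes:
Rirake: *hunusu > hunuru > unuru > unoru  (by rhotacism, h-loss, pre-rhotic lowering)
If borrowed from Tobelic 'hunuru' after the early changes, it would undergo only the recent ones:
  rule 4 (pre-rhotic lowering): hunuru → hunoru
  rule 5 (palatalisation): no change (hunoru)
  ⇒ as a loan: hunoru
Rirake 'hunoru' matches the loan outcome 'hunoru', not the inherited 'unoru' — it skipped the early Rirake changes, so it was borrowed from Tobelic.

borrowed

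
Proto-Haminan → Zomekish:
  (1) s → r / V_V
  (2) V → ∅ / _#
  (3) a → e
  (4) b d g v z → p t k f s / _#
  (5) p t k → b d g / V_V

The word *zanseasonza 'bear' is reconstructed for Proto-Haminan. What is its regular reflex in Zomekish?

zenseerons

Zomekish: start from *zanseasonza.
  rule 1 (rhotacism): zanseasonza → zansearonza
  rule 2 (apocope): zansearonza → zansearonz
  rule 3 (vowel merger): zansearonz → zenseeronz
  rule 4 (final devoicing): zenseeronz → zenseerons
  rule 5: no change — zenseerons
  ⇒ Zomekish zenseerons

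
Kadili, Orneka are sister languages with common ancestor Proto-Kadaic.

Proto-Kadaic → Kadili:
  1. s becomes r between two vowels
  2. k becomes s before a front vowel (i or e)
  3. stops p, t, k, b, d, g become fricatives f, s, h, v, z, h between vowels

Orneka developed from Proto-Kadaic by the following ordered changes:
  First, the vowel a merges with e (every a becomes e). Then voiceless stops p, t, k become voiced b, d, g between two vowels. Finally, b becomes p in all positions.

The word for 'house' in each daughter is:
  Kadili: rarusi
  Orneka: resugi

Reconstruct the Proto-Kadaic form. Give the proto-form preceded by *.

Position 5: Kadili has s, Orneka has g. Taking the neighbouring segments as reconstructed: Kadili s could go back to *t or *k; Orneka g could go back to *k or *g — the one source consistent with every daughter is *k.
Position 2: Kadili has a, Orneka has e. Kadili preserves a here (none of its changes turn any other segment into a), so the proto-segment is *a.
Continuing position by position gives *rasuki; check it forward:
Kadili: start from *rasuki.
  rule 1 (rhotacism): rasuki → raruki
  rule 2 (palatalisation): raruki → rarusi
  rule 3: no change — rarusi
  ⇒ Kadili rarusi
Orneka: *rasuki
  rasuki → resuki   [vowel merger]
  resuki → resugi   [intervocalic voicing]
  resugi (rule 3 does not apply)
  giving Orneka resugi.
Only *rasuki yields all of Kadili rarusi, Orneka resugi.

*rasuki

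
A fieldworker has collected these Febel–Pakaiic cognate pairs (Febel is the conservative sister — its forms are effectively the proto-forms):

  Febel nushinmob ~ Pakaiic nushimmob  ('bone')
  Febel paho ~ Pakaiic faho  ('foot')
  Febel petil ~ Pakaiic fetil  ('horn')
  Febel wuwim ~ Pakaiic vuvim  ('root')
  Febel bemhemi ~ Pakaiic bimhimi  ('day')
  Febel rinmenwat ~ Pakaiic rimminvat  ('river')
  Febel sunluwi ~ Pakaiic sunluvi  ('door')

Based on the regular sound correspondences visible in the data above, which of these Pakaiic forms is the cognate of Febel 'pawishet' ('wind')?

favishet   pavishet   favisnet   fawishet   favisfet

favishet

paho ~ faho — Febel p corresponds to Pakaiic f word-initially before a back vowel.
wuwim ~ vuvim, sunluwi ~ sunluvi — Febel w corresponds to Pakaiic v between vowels (before a front vowel).
Applying these to Febel 'pawishet':
  pawishet → fawishet   (p→f word-initially before a back vowel)
  fawishet → favishet   (w→v between vowels (before a front vowel))
So the Pakaiic cognate is 'favishet'.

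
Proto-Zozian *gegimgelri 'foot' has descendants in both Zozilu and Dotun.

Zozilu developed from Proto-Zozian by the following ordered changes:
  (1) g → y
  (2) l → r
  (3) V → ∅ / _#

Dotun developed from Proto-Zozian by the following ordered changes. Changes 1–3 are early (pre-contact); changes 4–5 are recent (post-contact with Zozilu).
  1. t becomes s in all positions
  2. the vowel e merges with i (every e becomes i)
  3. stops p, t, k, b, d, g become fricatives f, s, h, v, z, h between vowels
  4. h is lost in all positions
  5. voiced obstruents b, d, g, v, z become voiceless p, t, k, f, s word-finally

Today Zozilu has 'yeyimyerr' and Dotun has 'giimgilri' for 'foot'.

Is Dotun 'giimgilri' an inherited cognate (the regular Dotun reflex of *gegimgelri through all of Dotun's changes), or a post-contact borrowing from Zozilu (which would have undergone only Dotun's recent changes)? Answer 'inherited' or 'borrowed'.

inherited

If inherited, *gegimgelri would pass through all of Dotun's changes:
Dotun: *gegimgelri
  gegimgelri (rule 1 does not apply)
  gegimgelri → gigimgilri   [vowel merger]
  gigimgilri → gihimgilri   [intervocalic lenition]
  gihimgilri → giimgilri   [h-loss]
  giimgilri (rule 5 does not apply)
  giving Dotun giimgilri.
If borrowed from Zozilu 'yeyimyerr' after the early changes, it would undergo only the recent ones:
  rule 4 (h-loss): no change (yeyimyerr)
  rule 5 (final devoicing): no change (yeyimyerr)
  ⇒ as a loan: yeyimyerr
Dotun 'giimgilri' matches the inherited outcome exactly, so it is an inherited cognate, not a loan.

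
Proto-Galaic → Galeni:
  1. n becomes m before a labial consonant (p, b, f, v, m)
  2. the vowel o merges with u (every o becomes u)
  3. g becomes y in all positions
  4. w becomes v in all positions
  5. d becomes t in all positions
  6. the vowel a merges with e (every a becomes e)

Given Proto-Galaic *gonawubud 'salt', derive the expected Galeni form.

yunevubut

Galeni: *gonawubud
  gonawubud (rule 1 does not apply)
  gonawubud → gunawubud   [vowel merger]
  gunawubud → yunawubud   [unconditioned shift]
  yunawubud → yunavubud   [unconditioned shift]
  yunavubud → yunavubut   [unconditioned shift]
  yunavubut → yunevubut   [vowel merger]
  giving Galeni yunevubut.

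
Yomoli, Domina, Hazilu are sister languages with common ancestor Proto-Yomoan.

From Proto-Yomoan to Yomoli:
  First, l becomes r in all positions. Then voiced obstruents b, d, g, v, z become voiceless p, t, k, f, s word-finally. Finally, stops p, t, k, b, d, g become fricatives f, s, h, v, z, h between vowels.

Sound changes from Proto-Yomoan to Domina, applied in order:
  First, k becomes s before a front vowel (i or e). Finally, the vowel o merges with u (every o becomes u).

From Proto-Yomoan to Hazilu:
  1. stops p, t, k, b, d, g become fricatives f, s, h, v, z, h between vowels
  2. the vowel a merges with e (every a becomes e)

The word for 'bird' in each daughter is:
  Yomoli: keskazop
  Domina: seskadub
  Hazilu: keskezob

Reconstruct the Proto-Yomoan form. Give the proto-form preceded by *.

Position 5: Yomoli has a, Domina has a, Hazilu has e. Yomoli preserves a here (none of its changes turn any other segment into a), so the proto-segment is *a.
Position 7: Yomoli has o, Domina has u, Hazilu has o. Yomoli preserves o here (none of its changes turn any other segment into o), so the proto-segment is *o.
This points to *keskadob. Verify forward in each daughter:
Yomoli: *keskadob
  keskadob (rule 1 does not apply)
  keskadob → keskadop   [final devoicing]
  keskadop → keskazop   [intervocalic lenition]
  giving Yomoli keskazop.
Domina: start from *keskadob.
  rule 1 (palatalisation): keskadob → seskadob
  rule 2 (vowel merger): seskadob → seskadub
  ⇒ Domina seskadub
Hazilu: *keskadob
  keskadob → keskazob   [intervocalic lenition]
  keskazob → keskezob   [vowel merger]
  giving Hazilu keskezob.
No other proto-form is consistent with every reflex, so the reconstruction is *keskadob.

*keskadob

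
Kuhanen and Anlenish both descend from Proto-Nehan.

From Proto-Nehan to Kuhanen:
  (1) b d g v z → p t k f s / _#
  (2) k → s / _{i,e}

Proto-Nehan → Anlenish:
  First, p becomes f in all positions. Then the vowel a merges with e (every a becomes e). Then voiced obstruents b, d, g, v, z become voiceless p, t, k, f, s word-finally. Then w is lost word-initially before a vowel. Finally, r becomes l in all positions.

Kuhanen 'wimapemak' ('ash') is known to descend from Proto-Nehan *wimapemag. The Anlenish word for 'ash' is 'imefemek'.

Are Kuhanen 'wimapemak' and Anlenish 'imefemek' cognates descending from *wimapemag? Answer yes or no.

Derive the expected Anlenish reflex of *wimapemag:
Anlenish: start from *wimapemag.
  rule 1 (unconditioned shift): wimapemag → wimafemag
  rule 2 (vowel merger): wimafemag → wimefemeg
  rule 3 (final devoicing): wimefemeg → wimefemek
  rule 4 (glide loss): wimefemek → imefemek
  rule 5: no change — imefemek
  ⇒ Anlenish imefemek
Anlenish 'imefemek' matches the regular reflex exactly, so the pair is cognate.

yes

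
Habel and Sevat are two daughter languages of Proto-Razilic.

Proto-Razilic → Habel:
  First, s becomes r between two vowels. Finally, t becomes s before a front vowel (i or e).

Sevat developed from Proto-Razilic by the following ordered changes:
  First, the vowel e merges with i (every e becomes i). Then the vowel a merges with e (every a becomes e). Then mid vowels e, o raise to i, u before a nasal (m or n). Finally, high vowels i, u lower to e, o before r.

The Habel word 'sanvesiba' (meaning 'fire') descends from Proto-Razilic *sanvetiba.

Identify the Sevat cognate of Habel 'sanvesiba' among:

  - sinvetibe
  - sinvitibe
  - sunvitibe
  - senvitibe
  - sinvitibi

sinvitibe

Sevat: *sanvetiba > sanvitiba > senvitibe > sinvitibe  (by vowel merger, vowel merger, pre-nasal raising)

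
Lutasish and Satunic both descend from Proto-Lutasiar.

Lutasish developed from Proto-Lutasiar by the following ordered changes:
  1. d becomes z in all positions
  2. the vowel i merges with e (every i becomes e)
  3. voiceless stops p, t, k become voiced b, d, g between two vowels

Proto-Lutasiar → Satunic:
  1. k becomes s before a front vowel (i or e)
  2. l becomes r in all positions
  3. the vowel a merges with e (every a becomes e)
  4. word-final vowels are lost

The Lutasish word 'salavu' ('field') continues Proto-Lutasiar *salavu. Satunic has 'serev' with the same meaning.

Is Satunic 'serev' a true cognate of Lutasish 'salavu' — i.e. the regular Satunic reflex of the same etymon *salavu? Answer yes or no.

Derive the expected Satunic reflex of *salavu:
Satunic: *salavu > saravu > serevu > serev  (by unconditioned shift, vowel merger, apocope)
Satunic 'serev' matches the regular reflex exactly, so the pair is cognate.

yes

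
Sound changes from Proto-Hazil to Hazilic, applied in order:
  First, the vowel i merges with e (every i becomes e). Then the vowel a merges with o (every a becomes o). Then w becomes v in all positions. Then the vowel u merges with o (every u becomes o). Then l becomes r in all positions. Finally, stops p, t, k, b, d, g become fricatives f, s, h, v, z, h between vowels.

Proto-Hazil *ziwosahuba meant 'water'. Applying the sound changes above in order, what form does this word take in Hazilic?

Hazilic: *ziwosahuba > zewosahuba > zewosohubo > zevosohubo > zevosohobo > zevosohovo  (by vowel merger, vowel merger, unconditioned shift, vowel merger, intervocalic lenition)

zevosohovo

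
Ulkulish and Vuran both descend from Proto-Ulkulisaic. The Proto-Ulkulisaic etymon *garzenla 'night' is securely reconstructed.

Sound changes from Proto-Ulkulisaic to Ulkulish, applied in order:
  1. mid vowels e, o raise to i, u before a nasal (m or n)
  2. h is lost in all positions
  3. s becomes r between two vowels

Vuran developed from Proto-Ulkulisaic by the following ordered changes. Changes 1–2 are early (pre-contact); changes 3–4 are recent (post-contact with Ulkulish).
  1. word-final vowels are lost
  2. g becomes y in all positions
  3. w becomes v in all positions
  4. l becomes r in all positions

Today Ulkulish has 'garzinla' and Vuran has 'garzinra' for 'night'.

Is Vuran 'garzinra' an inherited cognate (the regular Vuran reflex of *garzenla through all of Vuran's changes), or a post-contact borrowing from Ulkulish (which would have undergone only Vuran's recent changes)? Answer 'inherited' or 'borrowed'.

If inherited, *garzenla would pass through all of Vuran's changes:
Vuran: start from *garzenla.
  rule 1 (apocope): garzenla → garzenl
  rule 2 (unconditioned shift): garzenl → yarzenl
  rule 3: no change — yarzenl
  rule 4 (unconditioned shift): yarzenl → yarzenr
  ⇒ Vuran yarzenr
If borrowed from Ulkulish 'garzinla' after the early changes, it would undergo only the recent ones:
  rule 3 (unconditioned shift): no change (garzinla)
  rule 4 (unconditioned shift): garzinla → garzinra
  ⇒ as a loan: garzinra
Vuran 'garzinra' matches the loan outcome 'garzinra', not the inherited 'yarzenr' — it skipped the early Vuran changes, so it was borrowed from Ulkulish.

borrowed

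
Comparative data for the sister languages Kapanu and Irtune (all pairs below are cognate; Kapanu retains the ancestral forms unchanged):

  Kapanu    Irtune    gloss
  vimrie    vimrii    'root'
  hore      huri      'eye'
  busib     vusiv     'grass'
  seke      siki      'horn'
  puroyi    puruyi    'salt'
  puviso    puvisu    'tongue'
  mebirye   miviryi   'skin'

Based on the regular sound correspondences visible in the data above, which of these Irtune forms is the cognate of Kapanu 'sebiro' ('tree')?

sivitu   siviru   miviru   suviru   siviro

mebirye ~ miviryi — Kapanu e corresponds to Irtune i after a consonant, before a labial obstruent.
mebirye ~ miviryi — Kapanu b corresponds to Irtune v between vowels (before a front vowel).
puviso ~ puvisu — Kapanu o corresponds to Irtune u word-finally.
Applying these to Kapanu 'sebiro':
  sebiro → sibiro   (e→i after a consonant, before a labial obstruent)
  sibiro → siviro   (b→v between vowels (before a front vowel))
  siviro → siviru   (o→u word-finally)
So the Irtune cognate is 'siviru'.

siviru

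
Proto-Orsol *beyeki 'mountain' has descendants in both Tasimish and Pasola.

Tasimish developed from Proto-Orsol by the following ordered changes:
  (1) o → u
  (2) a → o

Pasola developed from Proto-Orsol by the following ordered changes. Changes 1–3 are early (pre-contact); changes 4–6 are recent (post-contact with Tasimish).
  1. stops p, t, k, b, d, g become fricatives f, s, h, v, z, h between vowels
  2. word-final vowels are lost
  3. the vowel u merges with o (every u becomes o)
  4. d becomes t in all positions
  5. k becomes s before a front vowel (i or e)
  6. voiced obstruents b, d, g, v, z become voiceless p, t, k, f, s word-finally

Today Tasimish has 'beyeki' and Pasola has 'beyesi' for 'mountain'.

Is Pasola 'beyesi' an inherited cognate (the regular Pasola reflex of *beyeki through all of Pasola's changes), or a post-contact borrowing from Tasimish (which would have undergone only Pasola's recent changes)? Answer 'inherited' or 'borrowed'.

borrowed

If inherited, *beyeki would pass through all of Pasola's changes:
Pasola: *beyeki > beyehi > beyeh  (by intervocalic lenition, apocope)
If borrowed from Tasimish 'beyeki' after the early changes, it would undergo only the recent ones:
  rule 4 (unconditioned shift): no change (beyeki)
  rule 5 (palatalisation): beyeki → beyesi
  rule 6 (final devoicing): no change (beyesi)
  ⇒ as a loan: beyesi
Pasola 'beyesi' matches the loan outcome 'beyesi', not the inherited 'beyeh' — it skipped the early Pasola changes, so it was borrowed from Tasimish.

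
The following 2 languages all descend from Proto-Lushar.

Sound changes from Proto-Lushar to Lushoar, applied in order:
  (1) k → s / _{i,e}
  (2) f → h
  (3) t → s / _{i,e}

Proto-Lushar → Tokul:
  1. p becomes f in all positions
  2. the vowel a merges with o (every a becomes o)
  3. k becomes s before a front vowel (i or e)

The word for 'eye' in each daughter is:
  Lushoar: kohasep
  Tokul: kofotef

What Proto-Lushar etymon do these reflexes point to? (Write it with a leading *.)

*kofatep

Position 5: Lushoar has s, Tokul has t. Tokul preserves t here (none of its changes turn any other segment into t), so the proto-segment is *t.
Position 4: Lushoar has a, Tokul has o. Lushoar preserves a here (none of its changes turn any other segment into a), so the proto-segment is *a.
Continuing position by position gives *kofatep; check it forward:
Lushoar: *kofatep > kohatep > kohasep  (by unconditioned shift, palatalisation)
Tokul: *kofatep
  kofatep → kofatef   [unconditioned shift]
  kofatef → kofotef   [vowel merger]
  kofotef (rule 3 does not apply)
  giving Tokul kofotef.
*kofatep is the unique common source.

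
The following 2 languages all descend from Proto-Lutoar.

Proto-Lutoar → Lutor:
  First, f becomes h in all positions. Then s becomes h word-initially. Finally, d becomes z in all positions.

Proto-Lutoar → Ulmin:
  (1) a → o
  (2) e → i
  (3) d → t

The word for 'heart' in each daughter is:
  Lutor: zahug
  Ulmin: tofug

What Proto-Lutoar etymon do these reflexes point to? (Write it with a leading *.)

*dafug

Position 1: Lutor has z, Ulmin has t. Taking the neighbouring segments as reconstructed: Lutor z could go back to *d or *z; Ulmin t could go back to *t or *d — the one source consistent with every daughter is *d.
Position 3: Lutor has h, Ulmin has f. Ulmin preserves f here (none of its changes turn any other segment into f), so the proto-segment is *f.
This points to *dafug. Verify forward in each daughter:
Lutor: start from *dafug.
  rule 1 (unconditioned shift): dafug → dahug
  rule 2: no change — dahug
  rule 3 (unconditioned shift): dahug → zahug
  ⇒ Lutor zahug
Ulmin: *dafug
  dafug → dofug   [vowel merger]
  dofug (rule 2 does not apply)
  dofug → tofug   [unconditioned shift]
  giving Ulmin tofug.
Only *dafug yields all of Lutor zahug, Ulmin tofug.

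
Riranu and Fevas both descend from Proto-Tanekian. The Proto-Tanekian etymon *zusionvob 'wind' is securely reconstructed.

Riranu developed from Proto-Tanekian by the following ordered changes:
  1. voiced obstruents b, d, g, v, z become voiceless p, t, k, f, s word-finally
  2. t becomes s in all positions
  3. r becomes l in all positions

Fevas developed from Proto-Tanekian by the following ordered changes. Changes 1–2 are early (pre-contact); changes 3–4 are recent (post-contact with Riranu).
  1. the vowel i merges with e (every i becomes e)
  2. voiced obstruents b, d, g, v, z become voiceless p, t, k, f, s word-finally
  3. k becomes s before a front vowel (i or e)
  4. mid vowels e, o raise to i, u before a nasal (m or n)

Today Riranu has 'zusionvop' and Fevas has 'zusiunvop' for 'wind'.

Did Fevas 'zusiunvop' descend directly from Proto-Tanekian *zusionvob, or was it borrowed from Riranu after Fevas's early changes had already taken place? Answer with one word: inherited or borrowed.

If inherited, *zusionvob would pass through all of Fevas's changes:
Fevas: *zusionvob
  zusionvob → zuseonvob   [vowel merger]
  zuseonvob → zuseonvop   [final devoicing]
  zuseonvop (rule 3 does not apply)
  zuseonvop → zuseunvop   [pre-nasal raising]
  giving Fevas zuseunvop.
If borrowed from Riranu 'zusionvop' after the early changes, it would undergo only the recent ones:
  rule 3 (palatalisation): no change (zusionvop)
  rule 4 (pre-nasal raising): zusionvop → zusiunvop
  ⇒ as a loan: zusiunvop
Fevas 'zusiunvop' matches the loan outcome 'zusiunvop', not the inherited 'zuseunvop' — it skipped the early Fevas changes, so it was borrowed from Riranu.

borrowed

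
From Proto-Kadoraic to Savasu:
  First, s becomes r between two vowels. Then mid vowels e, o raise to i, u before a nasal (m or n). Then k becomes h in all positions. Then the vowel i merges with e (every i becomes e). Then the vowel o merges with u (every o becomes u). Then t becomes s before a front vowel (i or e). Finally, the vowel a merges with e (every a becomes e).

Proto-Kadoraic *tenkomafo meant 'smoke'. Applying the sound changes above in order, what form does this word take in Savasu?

Savasu: start from *tenkomafo.
  rule 1: no change — tenkomafo
  rule 2 (pre-nasal raising): tenkomafo → tinkumafo
  rule 3 (unconditioned shift): tinkumafo → tinhumafo
  rule 4 (vowel merger): tinhumafo → tenhumafo
  rule 5 (vowel merger): tenhumafo → tenhumafu
  rule 6 (palatalisation): tenhumafu → senhumafu
  rule 7 (vowel merger): senhumafu → senhumefu
  ⇒ Savasu senhumefu

senhumefu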